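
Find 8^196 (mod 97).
Using Fermat: 8^{96} ≡ 1 (mod 97). 196 ≡ 4 (mod 96). So 8^{196} ≡ 8^{4} ≡ 22 (mod 97)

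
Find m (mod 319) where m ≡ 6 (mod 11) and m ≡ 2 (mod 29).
M = 11 × 29 = 319. M₁ = 29, y₁ ≡ 8 (mod 11). M₂ = 11, y₂ ≡ 8 (mod 29). m = 6×29×8 + 2×11×8 ≡ 292 (mod 319)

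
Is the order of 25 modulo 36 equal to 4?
Powers of 25 mod 36: 25^1≡25, 25^2≡13, 25^3≡1. Already 25^3≡1, so the order is 3 < 4. No, the actual order is 3.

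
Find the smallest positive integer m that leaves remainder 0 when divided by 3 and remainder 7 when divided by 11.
M = 3 × 11 = 33. M₁ = 11, y₁ ≡ 2 mod 3. M₂ = 3, y₂ ≡ 4 mod 11. m = 0×11×2 + 7×3×4 ≡ 18 mod 33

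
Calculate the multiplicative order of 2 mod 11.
Powers of 2 mod 11: 2^1≡2, 2^2≡4, 2^3≡8, 2^4≡5, 2^5≡10, 2^6≡9, 2^7≡7, 2^8≡3, 2^9≡6, 2^10≡1. So the order of 2 is 10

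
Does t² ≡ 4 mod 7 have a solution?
By Euler's criterion: 4^{3} ≡ 1 mod 7. Since this equals 1, 4 is a QR.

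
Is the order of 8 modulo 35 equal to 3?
Powers of 8 mod 35: 8^1≡8, 8^2≡29, 8^3≡22, 8^4≡1. 8^3≡22≢1, so ord ≠ 3. No, the actual order is 4.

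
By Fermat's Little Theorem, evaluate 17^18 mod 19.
By Fermat's Little Theorem, 17^{18} ≡ 1 (mod 19) since 19 is prime and gcd(17, 19) = 1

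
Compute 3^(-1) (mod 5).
Since 5 is prime, by Fermat 3^(-1) ≡ 3^{3} ≡ 2 (mod 5). Verify: 3 × 2 = 6 ≡ 1 (mod 5)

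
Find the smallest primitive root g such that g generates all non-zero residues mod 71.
g = 7. Powers: [7, 49, 59, 58, 51, 2, 14, 27, ...] generates all 70 non-zero residues.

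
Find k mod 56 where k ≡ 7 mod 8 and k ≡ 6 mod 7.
M = 8 × 7 = 56. M₁ = 7, y₁ ≡ 7 mod 8. M₂ = 8, y₂ ≡ 1 mod 7. k = 7×7×7 + 6×8×1 ≡ 55 mod 56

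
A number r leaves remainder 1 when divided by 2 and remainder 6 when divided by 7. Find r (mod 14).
M = 2 × 7 = 14. M₁ = 7, y₁ ≡ 1 (mod 2). M₂ = 2, y₂ ≡ 4 (mod 7). r = 1×7×1 + 6×2×4 ≡ 13 (mod 14)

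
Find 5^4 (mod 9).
5^{4} = 625 ≡ 4 (mod 9)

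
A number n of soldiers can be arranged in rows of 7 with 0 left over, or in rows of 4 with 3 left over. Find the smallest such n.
M = 7 × 4 = 28. M₁ = 4, y₁ ≡ 2 mod 7. M₂ = 7, y₂ ≡ 3 mod 4. n = 0×4×2 + 3×7×3 ≡ 7 mod 28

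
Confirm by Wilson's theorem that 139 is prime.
(138)! mod 139 = 138. Since this equals -1 (mod 139), Wilson confirms 139 is prime.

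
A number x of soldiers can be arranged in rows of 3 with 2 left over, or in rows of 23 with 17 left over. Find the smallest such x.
M = 3 × 23 = 69. M₁ = 23, y₁ ≡ 2 (mod 3). M₂ = 3, y₂ ≡ 8 (mod 23). x = 2×23×2 + 17×3×8 ≡ 17 (mod 69)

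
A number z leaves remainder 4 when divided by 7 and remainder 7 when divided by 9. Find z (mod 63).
M = 7 × 9 = 63. M₁ = 9, y₁ ≡ 4 (mod 7). M₂ = 7, y₂ ≡ 4 (mod 9). z = 4×9×4 + 7×7×4 ≡ 25 (mod 63)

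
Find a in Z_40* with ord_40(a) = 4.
3 has order 4 mod 40 since 3^{4} ≡ 1 mod 40 and no smaller power works.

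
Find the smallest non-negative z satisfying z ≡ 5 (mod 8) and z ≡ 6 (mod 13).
M = 8 × 13 = 104. M₁ = 13, y₁ ≡ 5 (mod 8). M₂ = 8, y₂ ≡ 5 (mod 13). z = 5×13×5 + 6×8×5 ≡ 45 (mod 104)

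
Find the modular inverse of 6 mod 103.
Since 103 is prime, by Fermat 6^(-1) ≡ 6^{101} ≡ 86 (mod 103). Verify: 6 × 86 = 516 ≡ 1 (mod 103)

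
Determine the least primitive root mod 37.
g = 2. For each prime q|36: 2^{18}≡36, 2^{12}≡26, none ≡ 1, so ord_37(2) = 36 and 2 is a primitive root.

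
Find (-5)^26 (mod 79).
By repeated squaring (mod 79): (-5)^{1}≡74, (-5)^{2}≡25, (-5)^{4}≡72, (-5)^{8}≡49, (-5)^{16}≡31. Then (-5)^{26} = (-5)^{16+8+2} ≡ 31 × 49 × 25 ≡ 55 (mod 79)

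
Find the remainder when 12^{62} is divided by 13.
By Fermat: 12^{12} ≡ 1 mod 13. 62 = 5×12 + 2. So 12^{62} ≡ 12^{2} ≡ 1 mod 13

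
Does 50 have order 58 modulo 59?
ord_59(50) divides 58. For each prime q|58: 50^{29}≡58, 50^{2}≡22, none ≡ 1. So 50 has order 58 and is a primitive root mod 59.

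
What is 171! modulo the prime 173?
(172)! = (171)! × (172) ≡ -1 (mod 173). So (171)! ≡ -1 × (172)^(-1) ≡ (-1)×(-1) = 1 (mod 173)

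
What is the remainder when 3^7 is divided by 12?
By repeated squaring (mod 12): 3^{1}≡3, 3^{2}≡9, 3^{4}≡9. Then 3^{7} = 3^{4+2+1} ≡ 9 × 9 × 3 ≡ 3 (mod 12)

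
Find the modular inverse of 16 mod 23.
Since 23 is prime, by Fermat 16^(-1) ≡ 16^{21} ≡ 13 mod 23. Verify: 16 × 13 = 208 ≡ 1 mod 23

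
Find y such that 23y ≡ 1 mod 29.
Since 29 is prime, by Fermat 23^(-1) ≡ 23^{27} ≡ 24 mod 29. Verify: 23 × 24 = 552 ≡ 1 mod 29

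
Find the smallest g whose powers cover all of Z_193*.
g = 5. Powers: [5, 25, 125, 46, 37, 185, ...] generates all 192 non-zero residues.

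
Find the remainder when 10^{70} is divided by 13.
By Fermat: 10^{12} ≡ 1 (mod 13). 70 = 5×12 + 10. So 10^{70} ≡ 10^{10} ≡ 3 (mod 13)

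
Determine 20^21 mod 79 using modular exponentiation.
By repeated squaring mod 79: 20^{1}≡20, 20^{2}≡5, 20^{4}≡25, 20^{8}≡72, 20^{16}≡49. Then 20^{21} = 20^{16+4+1} ≡ 49 × 25 × 20 ≡ 10 mod 79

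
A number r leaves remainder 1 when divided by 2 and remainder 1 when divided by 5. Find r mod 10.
M = 2 × 5 = 10. M₁ = 5, y₁ ≡ 1 mod 2. M₂ = 2, y₂ ≡ 3 mod 5. r = 1×5×1 + 1×2×3 ≡ 1 mod 10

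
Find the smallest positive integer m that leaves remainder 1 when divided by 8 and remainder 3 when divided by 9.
M = 8 × 9 = 72. M₁ = 9, y₁ ≡ 1 mod 8. M₂ = 8, y₂ ≡ 8 mod 9. m = 1×9×1 + 3×8×8 ≡ 57 mod 72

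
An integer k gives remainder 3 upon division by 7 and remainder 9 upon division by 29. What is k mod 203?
M = 7 × 29 = 203. M₁ = 29, y₁ ≡ 1 mod 7. M₂ = 7, y₂ ≡ 25 mod 29. k = 3×29×1 + 9×7×25 ≡ 38 mod 203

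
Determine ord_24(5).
Powers of 5 mod 24: 5^1≡5, 5^2≡1. So the order of 5 is 2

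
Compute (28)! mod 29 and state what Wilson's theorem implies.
(28)! mod 29 = 28. Since this equals -1 mod 29, Wilson confirms 29 is prime.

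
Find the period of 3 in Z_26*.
Powers of 3 mod 26: 3^1≡3, 3^2≡9, 3^3≡1. So the order of 3 is 3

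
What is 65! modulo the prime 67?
(66)! = (65)! × (66) ≡ -1 (mod 67). So (65)! ≡ -1 × (66)^(-1) ≡ (-1)×(-1) = 1 (mod 67)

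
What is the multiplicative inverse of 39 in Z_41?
Since 41 is prime, by Fermat 39^(-1) ≡ 39^{39} ≡ 20 (mod 41). Verify: 39 × 20 = 780 ≡ 1 (mod 41)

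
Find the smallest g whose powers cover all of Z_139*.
g = 2. Powers: [2, 4, 8, 16, 32, 64, 128, 117, 95, 51, ...] generates all 138 non-zero residues.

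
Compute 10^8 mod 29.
By repeated squaring mod 29: 10^{1}≡10, 10^{2}≡13, 10^{4}≡24, 10^{8}≡25. So 10^{8} ≡ 25 mod 29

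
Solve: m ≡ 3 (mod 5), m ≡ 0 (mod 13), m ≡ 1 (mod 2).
M = 5 × 13 × 2 = 130. M₁ = 26, y₁ ≡ 1 (mod 5). M₂ = 10, y₂ ≡ 4 (mod 13). M₃ = 65, y₃ ≡ 1 (mod 2). m = 3×26×1 + 0×10×4 + 1×65×1 ≡ 13 (mod 130)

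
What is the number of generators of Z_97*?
Number of primitive roots mod 97 = φ(p-1) = φ(96) = 32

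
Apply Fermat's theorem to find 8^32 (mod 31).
By Fermat: 8^{30} ≡ 1 (mod 31). So 8^{32} = 8^{30} · 8^{2} ≡ 8^{2} ≡ 2 (mod 31)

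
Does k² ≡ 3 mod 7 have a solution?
By Euler's criterion: 3^{3} ≡ 6 mod 7. Since this equals -1 (≡ 6), 3 is not a QR.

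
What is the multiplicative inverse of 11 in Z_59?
Since 59 is prime, by Fermat 11^(-1) ≡ 11^{57} ≡ 43 mod 59. Verify: 11 × 43 = 473 ≡ 1 mod 59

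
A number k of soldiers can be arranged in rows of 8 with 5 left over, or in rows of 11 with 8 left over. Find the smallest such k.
M = 8 × 11 = 88. M₁ = 11, y₁ ≡ 3 (mod 8). M₂ = 8, y₂ ≡ 7 (mod 11). k = 5×11×3 + 8×8×7 ≡ 85 (mod 88)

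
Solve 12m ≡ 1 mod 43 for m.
Since 43 is prime, by Fermat 12^(-1) ≡ 12^{41} ≡ 18 mod 43. Verify: 12 × 18 = 216 ≡ 1 mod 43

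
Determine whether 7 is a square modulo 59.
By Euler's criterion: 7^{29} ≡ 1 (mod 59). Since this equals 1, 7 is a QR.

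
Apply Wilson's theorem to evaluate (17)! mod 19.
(18)! = (17)! × (18) ≡ -1 mod 19. So (17)! ≡ -1 × (18)^(-1) ≡ (-1)×(-1) = 1 mod 19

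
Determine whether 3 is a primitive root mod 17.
ord_17(3) divides 16. For each prime q|16: 3^{8}≡16, none ≡ 1. So 3 has order 16 and is a primitive root mod 17.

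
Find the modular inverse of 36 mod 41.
Since 41 is prime, by Fermat 36^(-1) ≡ 36^{39} ≡ 8 (mod 41). Verify: 36 × 8 = 288 ≡ 1 (mod 41)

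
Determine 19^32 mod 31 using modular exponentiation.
Using Fermat: 19^{30} ≡ 1 (mod 31). 32 ≡ 2 (mod 30). So 19^{32} ≡ 19^{2} ≡ 20 (mod 31)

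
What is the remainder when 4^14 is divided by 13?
Using Fermat: 4^{12} ≡ 1 (mod 13). 14 ≡ 2 (mod 12). So 4^{14} ≡ 4^{2} ≡ 3 (mod 13)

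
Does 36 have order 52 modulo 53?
36^{13} ≡ 1 (mod 53) and 13 < 52, so ord_53(36) = 13 ≠ 52 and 36 is not a primitive root.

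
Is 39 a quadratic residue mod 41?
By Euler's criterion: 39^{20} ≡ 1 mod 41. Since this equals 1, 39 is a QR.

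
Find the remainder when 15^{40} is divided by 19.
By Fermat: 15^{18} ≡ 1 mod 19. 40 = 2×18 + 4. So 15^{40} ≡ 15^{4} ≡ 9 mod 19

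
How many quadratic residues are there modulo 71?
The squaring map on Z_71* is 2-to-1, so there are (70)/2 = 35 QRs.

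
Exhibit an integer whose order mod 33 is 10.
2 has order 10 mod 33 since 2^{10} ≡ 1 (mod 33) and no smaller power works.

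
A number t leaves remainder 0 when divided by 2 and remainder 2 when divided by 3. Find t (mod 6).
M = 2 × 3 = 6. M₁ = 3, y₁ ≡ 1 (mod 2). M₂ = 2, y₂ ≡ 2 (mod 3). t = 0×3×1 + 2×2×2 ≡ 2 (mod 6)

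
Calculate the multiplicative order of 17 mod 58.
Powers of 17 mod 58: 17^1≡17, 17^2≡57, 17^3≡41, 17^4≡1. ord_58(17) = 4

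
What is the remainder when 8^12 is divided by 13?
Using Fermat: 8^{12} ≡ 1 mod 13. 12 ≡ 0 mod 12. So 8^{12} ≡ 8^{0} ≡ 1 mod 13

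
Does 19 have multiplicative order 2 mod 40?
Powers of 19 mod 40: 19^1≡19, 19^2≡1. First k with 19^k≡1 is k=2. Yes, ord_40(19) = 2.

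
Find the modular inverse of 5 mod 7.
Since 7 is prime, by Fermat 5^(-1) ≡ 5^{5} ≡ 3 mod 7. Verify: 5 × 3 = 15 ≡ 1 mod 7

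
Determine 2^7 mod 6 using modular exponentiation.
By repeated squaring mod 6: 2^{1}≡2, 2^{2}≡4, 2^{4}≡4. Then 2^{7} = 2^{4+2+1} ≡ 4 × 4 × 2 ≡ 2 mod 6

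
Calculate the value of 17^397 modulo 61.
Using Fermat: 17^{60} ≡ 1 (mod 61). 397 ≡ 37 (mod 60). So 17^{397} ≡ 17^{37} ≡ 31 (mod 61)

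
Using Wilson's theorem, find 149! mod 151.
(150)! = (149)! × (150) ≡ -1 (mod 151). So (149)! ≡ -1 × (150)^(-1) ≡ (-1)×(-1) = 1 (mod 151)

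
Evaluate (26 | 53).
(26/53) = 26^{26} mod 53 = -1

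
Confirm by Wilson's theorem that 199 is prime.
(198)! mod 199 = 198. Since this equals -1 (mod 199), Wilson confirms 199 is prime.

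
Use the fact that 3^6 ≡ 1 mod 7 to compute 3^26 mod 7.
By Fermat: 3^{6} ≡ 1 mod 7. 26 = 4×6 + 2. So 3^{26} ≡ 3^{2} ≡ 2 mod 7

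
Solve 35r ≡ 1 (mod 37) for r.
Since 37 is prime, by Fermat 35^(-1) ≡ 35^{35} ≡ 18 (mod 37). Verify: 35 × 18 = 630 ≡ 1 (mod 37)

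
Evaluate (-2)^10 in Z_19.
By repeated squaring (mod 19): (-2)^{1}≡17, (-2)^{2}≡4, (-2)^{4}≡16, (-2)^{8}≡9. Then (-2)^{10} = (-2)^{8+2} ≡ 9 × 4 ≡ 17 (mod 19)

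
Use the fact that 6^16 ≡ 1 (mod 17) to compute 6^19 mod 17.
By Fermat: 6^{16} ≡ 1 (mod 17). So 6^{19} = 6^{16} · 6^{3} ≡ 6^{3} ≡ 12 (mod 17)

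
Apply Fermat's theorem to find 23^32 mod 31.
By Fermat: 23^{30} ≡ 1 mod 31. So 23^{32} = 23^{30} · 23^{2} ≡ 23^{2} ≡ 2 mod 31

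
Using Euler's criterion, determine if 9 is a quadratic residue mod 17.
By Euler's criterion: 9^{8} ≡ 1 mod 17. Since this equals 1, 9 is a QR.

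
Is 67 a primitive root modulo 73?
67^{36} ≡ 1 (mod 73) and 36 < 72, so ord_73(67) = 36 ≠ 72 and 67 is not a primitive root.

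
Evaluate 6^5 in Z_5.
Using Fermat: 6^{4} ≡ 1 mod 5. 5 ≡ 1 mod 4. So 6^{5} ≡ 6^{1} ≡ 1 mod 5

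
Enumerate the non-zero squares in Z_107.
Squares in Z_107*: {1, 3, 4, 9, 10, 11, 12, 13, 14, 16, 19, 23, 25, 27, 29, 30, 33, 34, 35, 36, 37, 39, 40, 41, 42, 44, 47, 48, 49, 52, 53, 56, 57, 61, 62, 64, 69, 75, 76, 79, 81, 83, 85, 86, 87, 89, 90, 92, 99, 100, 101, 102, 105}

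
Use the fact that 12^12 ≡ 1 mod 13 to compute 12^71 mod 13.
By Fermat: 12^{12} ≡ 1 mod 13. 71 = 5×12 + 11. So 12^{71} ≡ 12^{11} ≡ 12 mod 13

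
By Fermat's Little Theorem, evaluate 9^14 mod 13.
By Fermat: 9^{12} ≡ 1 (mod 13). So 9^{14} = 9^{12} · 9^{2} ≡ 9^{2} ≡ 3 (mod 13)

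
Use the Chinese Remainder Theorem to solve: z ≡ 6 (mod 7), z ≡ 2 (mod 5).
M = 7 × 5 = 35. M₁ = 5, y₁ ≡ 3 (mod 7). M₂ = 7, y₂ ≡ 3 (mod 5). z = 6×5×3 + 2×7×3 ≡ 27 (mod 35)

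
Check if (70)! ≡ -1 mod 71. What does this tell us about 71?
(70)! mod 71 = 70. Since this equals -1 mod 71, Wilson confirms 71 is prime.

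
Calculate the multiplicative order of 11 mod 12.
Powers of 11 mod 12: 11^1≡11, 11^2≡1. ord_12(11) = 2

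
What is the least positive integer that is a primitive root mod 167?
g = 5. For each prime q|166: 5^{83}≡166, 5^{2}≡25, none ≡ 1, so ord_167(5) = 166 and 5 is a primitive root.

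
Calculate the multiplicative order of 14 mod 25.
Powers of 14 mod 25: 14^1≡14, 14^2≡21, 14^3≡19, 14^4≡16, 14^5≡24, 14^6≡11, 14^7≡4, 14^8≡6, 14^9≡9, 14^10≡1. So the order of 14 is 10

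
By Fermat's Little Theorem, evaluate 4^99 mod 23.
By Fermat: 4^{22} ≡ 1 (mod 23). 99 = 4×22 + 11. So 4^{99} ≡ 4^{11} ≡ 1 (mod 23)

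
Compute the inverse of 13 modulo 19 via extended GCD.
Extended GCD: 13(3) + 19(-2) = 1. So 13^(-1) ≡ 3 (mod 19). Verify: 13 × 3 = 39 ≡ 1 (mod 19)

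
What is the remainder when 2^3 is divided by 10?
2^{3} = 8 ≡ 8 (mod 10)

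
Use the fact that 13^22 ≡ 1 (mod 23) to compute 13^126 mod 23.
By Fermat: 13^{22} ≡ 1 (mod 23). 126 = 5×22 + 16. So 13^{126} ≡ 13^{16} ≡ 4 (mod 23)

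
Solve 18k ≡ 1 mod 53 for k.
Since 53 is prime, by Fermat 18^(-1) ≡ 18^{51} ≡ 3 mod 53. Verify: 18 × 3 = 54 ≡ 1 mod 53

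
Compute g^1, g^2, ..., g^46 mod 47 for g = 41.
41^1, 41^2, ..., 41^{46} mod 47: [41, 36, 19, 27, 26, 32, 43, 24, 44, 18, 33, 37, 13, 16, 45, 12, 22, 9, 40, 42, 30, 8, 46, 6, 11, 28, 20, 21, 15, 4, 23, 3, 29, 14, 10, 34, 31, 2, 35, 25, 38, 7, 5, 17, 39, 1]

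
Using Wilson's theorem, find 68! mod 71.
(70)! = (68)! × (69) × (70) ≡ -1 mod 71. So (68)! ≡ -1 × [(70)(69)]^(-1) ≡ 35 mod 71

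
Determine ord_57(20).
Powers of 20 mod 57: 20^1≡20, 20^2≡1. So the order of 20 is 2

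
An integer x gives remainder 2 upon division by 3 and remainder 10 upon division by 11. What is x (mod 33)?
M = 3 × 11 = 33. M₁ = 11, y₁ ≡ 2 (mod 3). M₂ = 3, y₂ ≡ 4 (mod 11). x = 2×11×2 + 10×3×4 ≡ 32 (mod 33)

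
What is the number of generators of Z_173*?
There are φ(173-1) = φ(172) = 84 primitive roots modulo 173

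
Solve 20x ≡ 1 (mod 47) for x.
Since 47 is prime, by Fermat 20^(-1) ≡ 20^{45} ≡ 40 (mod 47). Verify: 20 × 40 = 800 ≡ 1 (mod 47)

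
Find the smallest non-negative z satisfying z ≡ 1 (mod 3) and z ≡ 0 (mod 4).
M = 3 × 4 = 12. M₁ = 4, y₁ ≡ 1 (mod 3). M₂ = 3, y₂ ≡ 3 (mod 4). z = 1×4×1 + 0×3×3 ≡ 4 (mod 12)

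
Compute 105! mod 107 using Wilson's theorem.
(106)! = (105)! × (106) ≡ -1 mod 107. So (105)! ≡ -1 × (106)^(-1) ≡ (-1)×(-1) = 1 mod 107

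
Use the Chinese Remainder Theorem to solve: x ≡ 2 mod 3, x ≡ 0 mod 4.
M = 3 × 4 = 12. M₁ = 4, y₁ ≡ 1 mod 3. M₂ = 3, y₂ ≡ 3 mod 4. x = 2×4×1 + 0×3×3 ≡ 8 mod 12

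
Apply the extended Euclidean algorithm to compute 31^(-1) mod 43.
Extended GCD: 31(-18) + 43(13) = 1. So 31^(-1) ≡ -18 ≡ 25 mod 43. Verify: 31 × 25 = 775 ≡ 1 mod 43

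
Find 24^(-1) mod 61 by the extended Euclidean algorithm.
Extended GCD: 24(28) + 61(-11) = 1. So 24^(-1) ≡ 28 mod 61. Verify: 24 × 28 = 672 ≡ 1 mod 61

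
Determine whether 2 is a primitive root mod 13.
ord_13(2) divides 12. For each prime q|12: 2^{6}≡12, 2^{4}≡3, none ≡ 1. So 2 has order 12 and is a primitive root mod 13.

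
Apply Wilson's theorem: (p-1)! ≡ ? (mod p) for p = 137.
By Wilson's theorem, (136)! ≡ -1 ≡ 136 (mod 137)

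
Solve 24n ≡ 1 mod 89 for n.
Since 89 is prime, by Fermat 24^(-1) ≡ 24^{87} ≡ 26 mod 89. Verify: 24 × 26 = 624 ≡ 1 mod 89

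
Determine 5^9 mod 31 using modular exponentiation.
By repeated squaring mod 31: 5^{1}≡5, 5^{2}≡25, 5^{4}≡5, 5^{8}≡25. Then 5^{9} = 5^{8+1} ≡ 25 × 5 ≡ 1 mod 31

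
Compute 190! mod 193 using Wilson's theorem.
(192)! = (190)! × (191) × (192) ≡ -1 mod 193. So (190)! ≡ -1 × [(192)(191)]^(-1) ≡ 96 mod 193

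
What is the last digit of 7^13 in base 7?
By repeated squaring (mod 7): 7^{1}≡0, 7^{2}≡0, 7^{4}≡0, 7^{8}≡0. Then 7^{13} = 7^{8+4+1} ≡ 0 × 0 × 0 ≡ 0 (mod 7)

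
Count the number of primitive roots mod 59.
A prime p has φ(p-1) primitive roots; here φ(58) = 28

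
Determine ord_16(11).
Powers of 11 mod 16: 11^1≡11, 11^2≡9, 11^3≡3, 11^4≡1. ord_16(11) = 4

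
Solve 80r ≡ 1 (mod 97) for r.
Since 97 is prime, by Fermat 80^(-1) ≡ 80^{95} ≡ 57 (mod 97). Verify: 80 × 57 = 4560 ≡ 1 (mod 97)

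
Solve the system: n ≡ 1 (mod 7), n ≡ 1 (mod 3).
M = 7 × 3 = 21. M₁ = 3, y₁ ≡ 5 (mod 7). M₂ = 7, y₂ ≡ 1 (mod 3). n = 1×3×5 + 1×7×1 ≡ 1 (mod 21)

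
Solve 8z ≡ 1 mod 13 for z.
Since 13 is prime, by Fermat 8^(-1) ≡ 8^{11} ≡ 5 mod 13. Verify: 8 × 5 = 40 ≡ 1 mod 13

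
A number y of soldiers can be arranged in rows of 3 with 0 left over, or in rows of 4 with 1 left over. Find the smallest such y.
M = 3 × 4 = 12. M₁ = 4, y₁ ≡ 1 (mod 3). M₂ = 3, y₂ ≡ 3 (mod 4). y = 0×4×1 + 1×3×3 ≡ 9 (mod 12)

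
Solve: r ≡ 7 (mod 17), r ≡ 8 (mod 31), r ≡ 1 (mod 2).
M = 17 × 31 × 2 = 1054. M₁ = 62, y₁ ≡ 14 (mod 17). M₂ = 34, y₂ ≡ 21 (mod 31). M₃ = 527, y₃ ≡ 1 (mod 2). r = 7×62×14 + 8×34×21 + 1×527×1 ≡ 721 (mod 1054)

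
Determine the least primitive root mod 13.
g = 2. Powers: [2, 4, 8, 3, 6, 12, ...] generates all 12 non-zero residues.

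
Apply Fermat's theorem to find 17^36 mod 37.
By Fermat's Little Theorem, 17^{36} ≡ 1 mod 37 since 37 is prime and gcd(17, 37) = 1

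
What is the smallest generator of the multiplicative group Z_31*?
g = 3. Powers: [3, 9, 27, 19, 26, 16, 17, 20, 29, ...] generates all 30 non-zero residues.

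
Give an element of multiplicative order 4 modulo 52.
47 has order 4 mod 52 since 47^{4} ≡ 1 (mod 52) and no smaller power works.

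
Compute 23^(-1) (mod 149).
Since 149 is prime, by Fermat 23^(-1) ≡ 23^{147} ≡ 13 (mod 149). Verify: 23 × 13 = 299 ≡ 1 (mod 149)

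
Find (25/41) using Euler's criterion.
(25/41) = 25^{20} mod 41 = 1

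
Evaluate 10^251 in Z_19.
Using Fermat: 10^{18} ≡ 1 mod 19. 251 ≡ 17 mod 18. So 10^{251} ≡ 10^{17} ≡ 2 mod 19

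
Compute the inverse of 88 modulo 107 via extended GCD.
Extended GCD: 88(45) + 107(-37) = 1. So 88^(-1) ≡ 45 mod 107. Verify: 88 × 45 = 3960 ≡ 1 mod 107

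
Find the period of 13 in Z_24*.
Powers of 13 mod 24: 13^1≡13, 13^2≡1. ord_24(13) = 2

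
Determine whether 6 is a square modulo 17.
By Euler's criterion: 6^{8} ≡ 16 (mod 17). Since this equals -1 (≡ 16), 6 is not a QR.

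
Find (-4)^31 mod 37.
By repeated squaring mod 37: (-4)^{1}≡33, (-4)^{2}≡16, (-4)^{4}≡34, (-4)^{8}≡9, (-4)^{16}≡7. Then (-4)^{31} = (-4)^{16+8+4+2+1} ≡ 7 × 9 × 34 × 16 × 33 ≡ 34 mod 37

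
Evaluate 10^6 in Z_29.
By repeated squaring (mod 29): 10^{1}≡10, 10^{2}≡13, 10^{4}≡24. Then 10^{6} = 10^{4+2} ≡ 24 × 13 ≡ 22 (mod 29)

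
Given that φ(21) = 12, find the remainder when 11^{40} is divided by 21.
By Euler: 11^{12} ≡ 1 mod 21 since gcd(11, 21) = 1. 40 = 3×12 + 4. So 11^{40} ≡ 11^{4} ≡ 4 mod 21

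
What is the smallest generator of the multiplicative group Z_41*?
g = 6. Powers: [6, 36, 11, 25, 27, 39, ...] generates all 40 non-zero residues.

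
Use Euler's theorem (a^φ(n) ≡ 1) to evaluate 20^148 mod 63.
By Euler: 20^{36} ≡ 1 mod 63 since gcd(20, 63) = 1. 148 = 4×36 + 4. So 20^{148} ≡ 20^{4} ≡ 43 mod 63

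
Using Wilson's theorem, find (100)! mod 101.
By Wilson's theorem, (100)! ≡ -1 ≡ 100 (mod 101)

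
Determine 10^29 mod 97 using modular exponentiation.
By repeated squaring (mod 97): 10^{1}≡10, 10^{2}≡3, 10^{4}≡9, 10^{8}≡81, 10^{16}≡62. Then 10^{29} = 10^{16+8+4+1} ≡ 62 × 81 × 9 × 10 ≡ 57 (mod 97)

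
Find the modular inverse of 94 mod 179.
Since 179 is prime, by Fermat 94^(-1) ≡ 94^{177} ≡ 40 (mod 179). Verify: 94 × 40 = 3760 ≡ 1 (mod 179)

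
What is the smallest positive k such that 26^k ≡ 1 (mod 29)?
Powers of 26 mod 29: 26^1≡26, 26^2≡9, 26^3≡2, 26^4≡23, 26^5≡18, 26^6≡4, 26^7≡17, 26^8≡7, 26^9≡8, 26^10≡5, 26^11≡14, 26^12≡16, 26^13≡10, 26^14≡28, 26^15≡3, 26^16≡20, 26^17≡27, 26^18≡6, 26^19≡11, 26^20≡25, 26^21≡12, 26^22≡22, 26^23≡21, 26^24≡24, 26^25≡15, 26^26≡13, 26^27≡19, 26^28≡1. ord_29(26) = 28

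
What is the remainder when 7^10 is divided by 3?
Using Fermat: 7^{2} ≡ 1 (mod 3). 10 ≡ 0 (mod 2). So 7^{10} ≡ 7^{0} ≡ 1 (mod 3)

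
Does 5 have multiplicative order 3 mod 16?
Powers of 5 mod 16: 5^1≡5, 5^2≡9, 5^3≡13, 5^4≡1. 5^3≡13≢1, so ord ≠ 3. No, the actual order is 4.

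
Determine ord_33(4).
Powers of 4 mod 33: 4^1≡4, 4^2≡16, 4^3≡31, 4^4≡25, 4^5≡1. Order = 5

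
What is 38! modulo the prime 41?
(40)! = (38)! × (39) × (40) ≡ -1 mod 41. So (38)! ≡ -1 × [(40)(39)]^(-1) ≡ 20 mod 41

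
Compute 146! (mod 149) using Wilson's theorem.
(148)! = (146)! × (147) × (148) ≡ -1 (mod 149). So (146)! ≡ -1 × [(148)(147)]^(-1) ≡ 74 (mod 149)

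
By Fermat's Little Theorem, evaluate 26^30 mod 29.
By Fermat: 26^{28} ≡ 1 mod 29. So 26^{30} = 26^{28} · 26^{2} ≡ 26^{2} ≡ 9 mod 29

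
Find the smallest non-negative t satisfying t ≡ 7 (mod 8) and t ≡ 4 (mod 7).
M = 8 × 7 = 56. M₁ = 7, y₁ ≡ 7 (mod 8). M₂ = 8, y₂ ≡ 1 (mod 7). t = 7×7×7 + 4×8×1 ≡ 39 (mod 56)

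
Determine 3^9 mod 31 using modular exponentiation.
By repeated squaring mod 31: 3^{1}≡3, 3^{2}≡9, 3^{4}≡19, 3^{8}≡20. Then 3^{9} = 3^{8+1} ≡ 20 × 3 ≡ 29 mod 31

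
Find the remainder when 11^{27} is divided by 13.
By Fermat: 11^{12} ≡ 1 mod 13. 27 = 2×12 + 3. So 11^{27} ≡ 11^{3} ≡ 5 mod 13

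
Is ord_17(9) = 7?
Powers of 9 mod 17: 9^1≡9, 9^2≡13, 9^3≡15, 9^4≡16, 9^5≡8, 9^6≡4, 9^7≡2, 9^8≡1. 9^7≡2≢1, so ord ≠ 7. No, the actual order is 8.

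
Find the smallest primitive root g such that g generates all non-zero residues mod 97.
g = 5. For each prime q|96: 5^{48}≡96, 5^{32}≡35, none ≡ 1, so ord_97(5) = 96 and 5 is a primitive root.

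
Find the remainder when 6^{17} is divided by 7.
By Fermat: 6^{6} ≡ 1 (mod 7). 17 = 2×6 + 5. So 6^{17} ≡ 6^{5} ≡ 6 (mod 7)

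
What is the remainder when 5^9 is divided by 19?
By repeated squaring (mod 19): 5^{1}≡5, 5^{2}≡6, 5^{4}≡17, 5^{8}≡4. Then 5^{9} = 5^{8+1} ≡ 4 × 5 ≡ 1 (mod 19)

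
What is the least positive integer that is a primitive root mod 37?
g = 2. Powers: [2, 4, 8, 16, 32, 27, 17, 34, 31, ...] generates all 36 non-zero residues.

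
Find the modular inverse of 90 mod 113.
Since 113 is prime, by Fermat 90^(-1) ≡ 90^{111} ≡ 54 mod 113. Verify: 90 × 54 = 4860 ≡ 1 mod 113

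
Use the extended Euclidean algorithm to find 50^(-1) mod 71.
Extended GCD: 50(27) + 71(-19) = 1. So 50^(-1) ≡ 27 mod 71. Verify: 50 × 27 = 1350 ≡ 1 mod 71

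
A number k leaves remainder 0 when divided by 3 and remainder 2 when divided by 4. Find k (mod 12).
M = 3 × 4 = 12. M₁ = 4, y₁ ≡ 1 (mod 3). M₂ = 3, y₂ ≡ 3 (mod 4). k = 0×4×1 + 2×3×3 ≡ 6 (mod 12)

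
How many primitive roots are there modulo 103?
A prime p has φ(p-1) primitive roots; here φ(102) = 32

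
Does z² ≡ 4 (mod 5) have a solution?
By Euler's criterion: 4^{2} ≡ 1 (mod 5). Since this equals 1, 4 is a QR.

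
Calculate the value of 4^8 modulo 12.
By repeated squaring mod 12: 4^{1}≡4, 4^{2}≡4, 4^{4}≡4, 4^{8}≡4. So 4^{8} ≡ 4 mod 12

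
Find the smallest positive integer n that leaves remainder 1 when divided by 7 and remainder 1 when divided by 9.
M = 7 × 9 = 63. M₁ = 9, y₁ ≡ 4 mod 7. M₂ = 7, y₂ ≡ 4 mod 9. n = 1×9×4 + 1×7×4 ≡ 1 mod 63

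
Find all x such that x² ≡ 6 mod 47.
The square roots of 6 mod 47 are 37 and 10. Verify: 37² = 1369 ≡ 6 mod 47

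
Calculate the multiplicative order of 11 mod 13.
Powers of 11 mod 13: 11^1≡11, 11^2≡4, 11^3≡5, 11^4≡3, 11^5≡7, 11^6≡12, 11^7≡2, 11^8≡9, 11^9≡8, 11^10≡10, 11^11≡6, 11^12≡1. Order = 12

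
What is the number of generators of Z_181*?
There are φ(181-1) = φ(180) = 48 primitive roots modulo 181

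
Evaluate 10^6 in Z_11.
By repeated squaring mod 11: 10^{1}≡10, 10^{2}≡1, 10^{4}≡1. Then 10^{6} = 10^{4+2} ≡ 1 × 1 ≡ 1 mod 11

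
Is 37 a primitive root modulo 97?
ord_97(37) divides 96. For each prime q|96: 37^{48}≡96, 37^{32}≡35, none ≡ 1. So 37 has order 96 and is a primitive root mod 97.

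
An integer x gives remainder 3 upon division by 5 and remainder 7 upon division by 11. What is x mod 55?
M = 5 × 11 = 55. M₁ = 11, y₁ ≡ 1 mod 5. M₂ = 5, y₂ ≡ 9 mod 11. x = 3×11×1 + 7×5×9 ≡ 18 mod 55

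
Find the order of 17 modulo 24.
Powers of 17 mod 24: 17^1≡17, 17^2≡1. Order = 2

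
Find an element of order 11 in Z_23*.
2 has order 11 mod 23 since 2^{11} ≡ 1 (mod 23) and no smaller power works.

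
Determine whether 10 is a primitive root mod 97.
ord_97(10) divides 96. For each prime q|96: 10^{48}≡96, 10^{32}≡61, none ≡ 1. So 10 has order 96 and is a primitive root mod 97.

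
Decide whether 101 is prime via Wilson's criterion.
(100)! mod 101 = 100. Since 100 ≡ -1 (mod 101), 101 is prime.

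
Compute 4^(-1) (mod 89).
Since 89 is prime, by Fermat 4^(-1) ≡ 4^{87} ≡ 67 (mod 89). Verify: 4 × 67 = 268 ≡ 1 (mod 89)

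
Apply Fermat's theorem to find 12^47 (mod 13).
By Fermat: 12^{12} ≡ 1 (mod 13). 47 = 3×12 + 11. So 12^{47} ≡ 12^{11} ≡ 12 (mod 13)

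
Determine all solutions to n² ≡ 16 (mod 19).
The square roots of 16 mod 19 are 4 and 15. Verify: 4² = 16 ≡ 16 (mod 19)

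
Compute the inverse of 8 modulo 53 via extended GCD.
Extended GCD: 8(20) + 53(-3) = 1. So 8^(-1) ≡ 20 mod 53. Verify: 8 × 20 = 160 ≡ 1 mod 53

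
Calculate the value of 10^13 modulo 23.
By repeated squaring (mod 23): 10^{1}≡10, 10^{2}≡8, 10^{4}≡18, 10^{8}≡2. Then 10^{13} = 10^{8+4+1} ≡ 2 × 18 × 10 ≡ 15 (mod 23)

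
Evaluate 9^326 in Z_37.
Using Fermat: 9^{36} ≡ 1 mod 37. 326 ≡ 2 mod 36. So 9^{326} ≡ 9^{2} ≡ 7 mod 37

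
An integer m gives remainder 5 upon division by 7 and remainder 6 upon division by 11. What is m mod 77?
M = 7 × 11 = 77. M₁ = 11, y₁ ≡ 2 mod 7. M₂ = 7, y₂ ≡ 8 mod 11. m = 5×11×2 + 6×7×8 ≡ 61 mod 77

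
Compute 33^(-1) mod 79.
Since 79 is prime, by Fermat 33^(-1) ≡ 33^{77} ≡ 12 mod 79. Verify: 33 × 12 = 396 ≡ 1 mod 79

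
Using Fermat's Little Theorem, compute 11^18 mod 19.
By Fermat's Little Theorem, 11^{18} ≡ 1 (mod 19) since 19 is prime and gcd(11, 19) = 1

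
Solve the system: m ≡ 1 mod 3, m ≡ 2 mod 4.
M = 3 × 4 = 12. M₁ = 4, y₁ ≡ 1 mod 3. M₂ = 3, y₂ ≡ 3 mod 4. m = 1×4×1 + 2×3×3 ≡ 10 mod 12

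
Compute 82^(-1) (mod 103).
Since 103 is prime, by Fermat 82^(-1) ≡ 82^{101} ≡ 49 (mod 103). Verify: 82 × 49 = 4018 ≡ 1 (mod 103)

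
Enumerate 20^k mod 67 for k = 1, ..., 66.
20^1, 20^2, ..., 20^{66} mod 67: [20, 65, 27, 4, 13, 59, 41, 16, 52, 35, 30, 64, 7, 6, 53, 55, 28, 24, 11, 19, 45, 29, 44, 9, 46, 49, 42, 36, 50, 62, 34, 10, 66, 47, 2, 40, 63, 54, 8, 26, 51, 15, 32, 37, 3, 60, 61, 14, 12, 39, 43, 56, 48, 22, 38, 23, 58, 21, 18, 25, 31, 17, 5, 33, 57, 1]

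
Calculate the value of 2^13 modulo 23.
By repeated squaring mod 23: 2^{1}≡2, 2^{2}≡4, 2^{4}≡16, 2^{8}≡3. Then 2^{13} = 2^{8+4+1} ≡ 3 × 16 × 2 ≡ 4 mod 23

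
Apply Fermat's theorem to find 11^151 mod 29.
By Fermat: 11^{28} ≡ 1 mod 29. 151 = 5×28 + 11. So 11^{151} ≡ 11^{11} ≡ 10 mod 29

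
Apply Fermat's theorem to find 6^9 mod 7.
By Fermat: 6^{6} ≡ 1 mod 7. So 6^{9} = 6^{6} · 6^{3} ≡ 6^{3} ≡ 6 mod 7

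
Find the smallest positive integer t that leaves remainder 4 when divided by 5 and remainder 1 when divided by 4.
M = 5 × 4 = 20. M₁ = 4, y₁ ≡ 4 (mod 5). M₂ = 5, y₂ ≡ 1 (mod 4). t = 4×4×4 + 1×5×1 ≡ 9 (mod 20)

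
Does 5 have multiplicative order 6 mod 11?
Powers of 5 mod 11: 5^1≡5, 5^2≡3, 5^3≡4, 5^4≡9, 5^5≡1. Already 5^5≡1, so the order is 5 < 6. No, the actual order is 5.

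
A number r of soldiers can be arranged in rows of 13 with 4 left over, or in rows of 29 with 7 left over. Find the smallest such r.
M = 13 × 29 = 377. M₁ = 29, y₁ ≡ 9 mod 13. M₂ = 13, y₂ ≡ 9 mod 29. r = 4×29×9 + 7×13×9 ≡ 355 mod 377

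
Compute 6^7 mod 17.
By repeated squaring mod 17: 6^{1}≡6, 6^{2}≡2, 6^{4}≡4. Then 6^{7} = 6^{4+2+1} ≡ 4 × 2 × 6 ≡ 14 mod 17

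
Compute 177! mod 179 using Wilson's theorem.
(178)! = (177)! × (178) ≡ -1 mod 179. So (177)! ≡ -1 × (178)^(-1) ≡ (-1)×(-1) = 1 mod 179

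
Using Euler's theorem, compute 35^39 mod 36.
By Euler: 35^{12} ≡ 1 mod 36 since gcd(35, 36) = 1. 39 = 3×12 + 3. So 35^{39} ≡ 35^{3} ≡ 35 mod 36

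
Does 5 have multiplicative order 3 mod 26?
Powers of 5 mod 26: 5^1≡5, 5^2≡25, 5^3≡21, 5^4≡1. 5^3≡21≢1, so ord ≠ 3. No, the actual order is 4.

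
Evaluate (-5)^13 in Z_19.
By repeated squaring mod 19: (-5)^{1}≡14, (-5)^{2}≡6, (-5)^{4}≡17, (-5)^{8}≡4. Then (-5)^{13} = (-5)^{8+4+1} ≡ 4 × 17 × 14 ≡ 2 mod 19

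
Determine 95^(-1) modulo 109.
Since 109 is prime, by Fermat 95^(-1) ≡ 95^{107} ≡ 70 (mod 109). Verify: 95 × 70 = 6650 ≡ 1 (mod 109)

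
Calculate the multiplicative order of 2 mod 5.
Powers of 2 mod 5: 2^1≡2, 2^2≡4, 2^3≡3, 2^4≡1. ord_5(2) = 4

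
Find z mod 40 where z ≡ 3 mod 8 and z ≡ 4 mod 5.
M = 8 × 5 = 40. M₁ = 5, y₁ ≡ 5 mod 8. M₂ = 8, y₂ ≡ 2 mod 5. z = 3×5×5 + 4×8×2 ≡ 19 mod 40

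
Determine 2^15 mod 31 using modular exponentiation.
By repeated squaring (mod 31): 2^{1}≡2, 2^{2}≡4, 2^{4}≡16, 2^{8}≡8. Then 2^{15} = 2^{8+4+2+1} ≡ 8 × 16 × 4 × 2 ≡ 1 (mod 31)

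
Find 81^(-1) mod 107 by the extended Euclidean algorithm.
Extended GCD: 81(37) + 107(-28) = 1. So 81^(-1) ≡ 37 mod 107. Verify: 81 × 37 = 2997 ≡ 1 mod 107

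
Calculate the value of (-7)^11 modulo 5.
Using Fermat: (-7)^{4} ≡ 1 (mod 5). 11 ≡ 3 (mod 4). So (-7)^{11} ≡ (-7)^{3} ≡ 2 (mod 5)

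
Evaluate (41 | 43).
(41/43) = 41^{21} mod 43 = 1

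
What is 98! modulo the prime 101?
(100)! = (98)! × (99) × (100) ≡ -1 mod 101. So (98)! ≡ -1 × [(100)(99)]^(-1) ≡ 50 mod 101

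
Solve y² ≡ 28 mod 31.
The square roots of 28 mod 31 are 20 and 11. Verify: 20² = 400 ≡ 28 mod 31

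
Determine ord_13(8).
Powers of 8 mod 13: 8^1≡8, 8^2≡12, 8^3≡5, 8^4≡1. ord_13(8) = 4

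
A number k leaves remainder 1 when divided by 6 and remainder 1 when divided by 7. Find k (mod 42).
M = 6 × 7 = 42. M₁ = 7, y₁ ≡ 1 (mod 6). M₂ = 6, y₂ ≡ 6 (mod 7). k = 1×7×1 + 1×6×6 ≡ 1 (mod 42)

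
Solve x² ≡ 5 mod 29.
The square roots of 5 mod 29 are 18 and 11. Verify: 18² = 324 ≡ 5 mod 29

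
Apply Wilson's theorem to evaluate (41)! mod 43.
(42)! = (41)! × (42) ≡ -1 (mod 43). So (41)! ≡ -1 × (42)^(-1) ≡ (-1)×(-1) = 1 (mod 43)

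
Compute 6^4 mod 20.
6^{4} = 1296 ≡ 16 mod 20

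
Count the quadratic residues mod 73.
For prime 73, there are (p-1)/2 = (73-1)/2 = 36 quadratic residues (excluding 0).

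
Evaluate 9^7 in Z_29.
By repeated squaring mod 29: 9^{1}≡9, 9^{2}≡23, 9^{4}≡7. Then 9^{7} = 9^{4+2+1} ≡ 7 × 23 × 9 ≡ 28 mod 29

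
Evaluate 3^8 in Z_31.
By repeated squaring mod 31: 3^{1}≡3, 3^{2}≡9, 3^{4}≡19, 3^{8}≡20. So 3^{8} ≡ 20 mod 31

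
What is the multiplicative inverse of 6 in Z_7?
Since 7 is prime, by Fermat 6^(-1) ≡ 6^{5} ≡ 6 (mod 7). Verify: 6 × 6 = 36 ≡ 1 (mod 7)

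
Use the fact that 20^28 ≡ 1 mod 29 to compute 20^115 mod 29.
By Fermat: 20^{28} ≡ 1 mod 29. 115 = 4×28 + 3. So 20^{115} ≡ 20^{3} ≡ 25 mod 29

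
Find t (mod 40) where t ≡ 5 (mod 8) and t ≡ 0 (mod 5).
M = 8 × 5 = 40. M₁ = 5, y₁ ≡ 5 (mod 8). M₂ = 8, y₂ ≡ 2 (mod 5). t = 5×5×5 + 0×8×2 ≡ 5 (mod 40)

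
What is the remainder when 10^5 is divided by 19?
By repeated squaring (mod 19): 10^{1}≡10, 10^{2}≡5, 10^{4}≡6. Then 10^{5} = 10^{4+1} ≡ 6 × 10 ≡ 3 (mod 19)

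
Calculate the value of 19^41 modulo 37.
Using Fermat: 19^{36} ≡ 1 mod 37. 41 ≡ 5 mod 36. So 19^{41} ≡ 19^{5} ≡ 22 mod 37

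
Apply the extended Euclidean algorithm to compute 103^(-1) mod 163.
Extended GCD: 103(19) + 163(-12) = 1. So 103^(-1) ≡ 19 mod 163. Verify: 103 × 19 = 1957 ≡ 1 mod 163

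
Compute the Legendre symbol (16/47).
(16/47) = 16^{23} mod 47 = 1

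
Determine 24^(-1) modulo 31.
Since 31 is prime, by Fermat 24^(-1) ≡ 24^{29} ≡ 22 mod 31. Verify: 24 × 22 = 528 ≡ 1 mod 31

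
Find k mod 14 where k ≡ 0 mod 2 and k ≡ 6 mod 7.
M = 2 × 7 = 14. M₁ = 7, y₁ ≡ 1 mod 2. M₂ = 2, y₂ ≡ 4 mod 7. k = 0×7×1 + 6×2×4 ≡ 6 mod 14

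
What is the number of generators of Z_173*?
There are φ(173-1) = φ(172) = 84 primitive roots modulo 173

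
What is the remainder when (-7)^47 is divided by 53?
By repeated squaring mod 53: (-7)^{1}≡46, (-7)^{2}≡49, (-7)^{4}≡16, (-7)^{8}≡44, (-7)^{16}≡28, (-7)^{32}≡42. Then (-7)^{47} = (-7)^{32+8+4+2+1} ≡ 42 × 44 × 16 × 49 × 46 ≡ 44 mod 53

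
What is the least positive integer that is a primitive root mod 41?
g = 6. For each prime q|40: 6^{20}≡40, 6^{8}≡10, none ≡ 1, so ord_41(6) = 40 and 6 is a primitive root.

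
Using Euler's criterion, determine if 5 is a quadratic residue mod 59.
By Euler's criterion: 5^{29} ≡ 1 (mod 59). Since this equals 1, 5 is a QR.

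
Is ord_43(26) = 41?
Powers of 26 mod 43: 26^1≡26, 26^2≡31, 26^3≡32, 26^4≡15, 26^5≡3, 26^6≡35, 26^7≡7, 26^8≡10, 26^9≡2, 26^10≡9, 26^11≡19, 26^12≡21, 26^13≡30, 26^14≡6, 26^15≡27, 26^16≡14, 26^17≡20, 26^18≡4, 26^19≡18, 26^20≡38, 26^21≡42, 26^22≡17, 26^23≡12, 26^24≡11, 26^25≡28, 26^26≡40, 26^27≡8, 26^28≡36, 26^29≡33, 26^30≡41, 26^31≡34, 26^32≡24, 26^33≡22, 26^34≡13, 26^35≡37, 26^36≡16, 26^37≡29, 26^38≡23, 26^39≡39, 26^40≡25, 26^41≡5, 26^42≡1. 26^41≡5≢1, so ord ≠ 41. No, the actual order is 42.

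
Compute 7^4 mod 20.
7^{4} = 2401 ≡ 1 (mod 20)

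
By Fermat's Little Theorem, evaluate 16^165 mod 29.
By Fermat: 16^{28} ≡ 1 (mod 29). 165 = 5×28 + 25. So 16^{165} ≡ 16^{25} ≡ 25 (mod 29)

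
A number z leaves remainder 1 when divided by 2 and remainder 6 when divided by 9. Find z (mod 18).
M = 2 × 9 = 18. M₁ = 9, y₁ ≡ 1 (mod 2). M₂ = 2, y₂ ≡ 5 (mod 9). z = 1×9×1 + 6×2×5 ≡ 15 (mod 18)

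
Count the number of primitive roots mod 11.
A prime p has φ(p-1) primitive roots; here φ(10) = 4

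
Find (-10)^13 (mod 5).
By repeated squaring (mod 5): (-10)^{1}≡0, (-10)^{2}≡0, (-10)^{4}≡0, (-10)^{8}≡0. Then (-10)^{13} = (-10)^{8+4+1} ≡ 0 × 0 × 0 ≡ 0 (mod 5)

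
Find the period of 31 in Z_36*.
Powers of 31 mod 36: 31^1≡31, 31^2≡25, 31^3≡19, 31^4≡13, 31^5≡7, 31^6≡1. So the order of 31 is 6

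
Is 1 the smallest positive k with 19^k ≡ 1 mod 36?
Powers of 19 mod 36: 19^1≡19, 19^2≡1. 19^1≡19≢1, so ord ≠ 1. No, the actual order is 2.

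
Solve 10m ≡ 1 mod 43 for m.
Since 43 is prime, by Fermat 10^(-1) ≡ 10^{41} ≡ 13 mod 43. Verify: 10 × 13 = 130 ≡ 1 mod 43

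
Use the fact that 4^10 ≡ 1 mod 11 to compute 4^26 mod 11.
By Fermat: 4^{10} ≡ 1 mod 11. 26 = 2×10 + 6. So 4^{26} ≡ 4^{6} ≡ 4 mod 11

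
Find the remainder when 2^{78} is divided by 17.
By Fermat: 2^{16} ≡ 1 mod 17. 78 = 4×16 + 14. So 2^{78} ≡ 2^{14} ≡ 13 mod 17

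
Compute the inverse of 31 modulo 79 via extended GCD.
Extended GCD: 31(-28) + 79(11) = 1. So 31^(-1) ≡ -28 ≡ 51 mod 79. Verify: 31 × 51 = 1581 ≡ 1 mod 79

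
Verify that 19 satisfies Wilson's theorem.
(18)! mod 19 = 18. Since this equals -1 (mod 19), Wilson confirms 19 is prime.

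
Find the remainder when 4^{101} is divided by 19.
By Fermat: 4^{18} ≡ 1 (mod 19). 101 = 5×18 + 11. So 4^{101} ≡ 4^{11} ≡ 16 (mod 19)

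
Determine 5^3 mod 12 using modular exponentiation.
5^{3} = 125 ≡ 5 (mod 12)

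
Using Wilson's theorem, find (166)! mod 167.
By Wilson's theorem, (166)! ≡ -1 ≡ 166 (mod 167)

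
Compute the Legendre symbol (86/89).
(86/89) = 86^{44} mod 89 = -1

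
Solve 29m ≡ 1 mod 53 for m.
Since 53 is prime, by Fermat 29^(-1) ≡ 29^{51} ≡ 11 mod 53. Verify: 29 × 11 = 319 ≡ 1 mod 53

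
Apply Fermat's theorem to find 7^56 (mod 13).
By Fermat: 7^{12} ≡ 1 (mod 13). 56 = 4×12 + 8. So 7^{56} ≡ 7^{8} ≡ 3 (mod 13)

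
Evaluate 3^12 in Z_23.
By repeated squaring mod 23: 3^{1}≡3, 3^{2}≡9, 3^{4}≡12, 3^{8}≡6. Then 3^{12} = 3^{8+4} ≡ 6 × 12 ≡ 3 mod 23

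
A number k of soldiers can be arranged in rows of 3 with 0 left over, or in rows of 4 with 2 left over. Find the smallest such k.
M = 3 × 4 = 12. M₁ = 4, y₁ ≡ 1 (mod 3). M₂ = 3, y₂ ≡ 3 (mod 4). k = 0×4×1 + 2×3×3 ≡ 6 (mod 12)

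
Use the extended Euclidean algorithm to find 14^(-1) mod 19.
Extended GCD: 14(-4) + 19(3) = 1. So 14^(-1) ≡ -4 ≡ 15 mod 19. Verify: 14 × 15 = 210 ≡ 1 mod 19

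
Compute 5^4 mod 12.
5^{4} = 625 ≡ 1 mod 12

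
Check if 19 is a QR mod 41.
By Euler's criterion: 19^{20} ≡ 40 mod 41. Since this equals -1 (≡ 40), 19 is not a QR.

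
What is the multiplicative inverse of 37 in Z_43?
Since 43 is prime, by Fermat 37^(-1) ≡ 37^{41} ≡ 7 mod 43. Verify: 37 × 7 = 259 ≡ 1 mod 43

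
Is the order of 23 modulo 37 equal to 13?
Powers of 23 mod 37: 23^1≡23, 23^2≡11, 23^3≡31, 23^4≡10, 23^5≡8, 23^6≡36, 23^7≡14, 23^8≡26, 23^9≡6, 23^10≡27, 23^11≡29, 23^12≡1. Already 23^12≡1, so the order is 12 < 13. No, the actual order is 12.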